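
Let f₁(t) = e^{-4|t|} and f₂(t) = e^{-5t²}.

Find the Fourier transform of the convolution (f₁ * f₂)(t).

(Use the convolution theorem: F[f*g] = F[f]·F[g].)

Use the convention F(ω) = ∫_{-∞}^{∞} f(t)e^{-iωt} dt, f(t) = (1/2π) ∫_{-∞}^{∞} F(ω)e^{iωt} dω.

F[f₁*f₂](ω) = \frac{8 \sqrt{5} \sqrt{\pi} e^{- \frac{\omega^{2}}{20}}}{5 \left(\omega^{2} + 16\right)}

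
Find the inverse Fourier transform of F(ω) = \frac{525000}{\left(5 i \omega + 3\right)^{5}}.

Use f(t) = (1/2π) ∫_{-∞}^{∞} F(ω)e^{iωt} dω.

f(t) = 7 t^{4} e^{- \frac{3 t}{5}} u\left(t\right)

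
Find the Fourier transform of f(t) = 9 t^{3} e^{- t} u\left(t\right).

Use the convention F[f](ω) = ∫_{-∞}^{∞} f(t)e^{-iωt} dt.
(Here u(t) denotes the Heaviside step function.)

F(ω) = \frac{54}{\left(i \omega + 1\right)^{4}}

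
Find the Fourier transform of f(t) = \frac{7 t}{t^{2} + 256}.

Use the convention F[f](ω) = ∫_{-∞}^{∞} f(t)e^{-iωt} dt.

F(ω) = - 7 i \pi e^{- 16 \left|{\omega}\right|} \operatorname{sign}{\left(\omega \right)}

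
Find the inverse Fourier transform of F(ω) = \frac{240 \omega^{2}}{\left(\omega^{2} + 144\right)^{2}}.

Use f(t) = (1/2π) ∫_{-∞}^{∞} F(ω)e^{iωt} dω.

f(t) = 5 \left(1 - 12 \left|{t}\right|\right) e^{- 12 \left|{t}\right|}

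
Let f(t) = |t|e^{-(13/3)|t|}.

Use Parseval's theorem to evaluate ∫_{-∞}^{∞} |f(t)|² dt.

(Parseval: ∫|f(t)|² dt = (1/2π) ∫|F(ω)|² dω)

∫|f(t)|² dt = \frac{27}{4394}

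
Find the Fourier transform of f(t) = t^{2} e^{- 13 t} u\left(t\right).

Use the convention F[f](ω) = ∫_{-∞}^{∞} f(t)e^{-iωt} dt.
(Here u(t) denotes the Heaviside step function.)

F(ω) = \frac{2}{\left(i \omega + 13\right)^{3}}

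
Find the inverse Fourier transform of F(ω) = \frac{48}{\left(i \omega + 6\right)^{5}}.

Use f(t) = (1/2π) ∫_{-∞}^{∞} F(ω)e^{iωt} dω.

f(t) = 2 t^{4} e^{- 6 t} u\left(t\right)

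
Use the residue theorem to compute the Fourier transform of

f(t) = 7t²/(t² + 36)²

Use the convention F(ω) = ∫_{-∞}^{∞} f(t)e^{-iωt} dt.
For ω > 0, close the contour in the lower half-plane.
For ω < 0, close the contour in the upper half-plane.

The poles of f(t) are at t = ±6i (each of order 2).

Let g(z) = f(z)e^{-iωz}; for large |z| the factor e^{-iωz} decays in the lower half-plane when ω > 0 and in the upper half-plane when ω < 0.

Case ω > 0 (lower half-plane, clockwise contour ⇒ F(ω) = -2πi·ΣRes):
  Res_{z = - 6 i} g(z) = \frac{7 i \left(1 - 6 \omega\right) e^{- 6 \omega}}{24} (pole of order 2)
  F(ω) = -2πi·ΣRes = \frac{7 \pi \left(1 - 6 \omega\right) e^{- 6 \omega}}{12}

Case ω < 0 (upper half-plane, counterclockwise contour ⇒ F(ω) = +2πi·ΣRes):
  Res_{z = 6 i} g(z) = \frac{7 i \left(- 6 \omega - 1\right) e^{6 \omega}}{24} (pole of order 2)
  F(ω) = 2πi·ΣRes = \frac{7 \pi \left(6 \omega + 1\right) e^{6 \omega}}{12}

Both cases combine into a single formula in |ω|:

F(ω) = \frac{7 \pi \left(1 - 6 \left|{\omega}\right|\right) e^{- 6 \left|{\omega}\right|}}{12}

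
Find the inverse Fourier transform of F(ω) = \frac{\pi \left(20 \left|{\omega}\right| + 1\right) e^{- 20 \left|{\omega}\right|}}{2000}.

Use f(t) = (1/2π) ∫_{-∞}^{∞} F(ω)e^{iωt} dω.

f(t) = \frac{8}{\left(t^{2} + 400\right)^{2}}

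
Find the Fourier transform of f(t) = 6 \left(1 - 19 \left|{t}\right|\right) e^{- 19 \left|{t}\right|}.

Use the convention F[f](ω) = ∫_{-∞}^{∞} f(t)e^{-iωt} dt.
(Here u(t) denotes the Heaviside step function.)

F(ω) = \frac{456 \omega^{2}}{\left(\omega^{2} + 361\right)^{2}}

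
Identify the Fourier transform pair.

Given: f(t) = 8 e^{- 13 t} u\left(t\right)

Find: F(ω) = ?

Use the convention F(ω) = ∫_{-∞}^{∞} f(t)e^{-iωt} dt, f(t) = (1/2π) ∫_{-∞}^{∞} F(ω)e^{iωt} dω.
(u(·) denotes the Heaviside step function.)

F(ω) = \frac{8}{i \omega + 13}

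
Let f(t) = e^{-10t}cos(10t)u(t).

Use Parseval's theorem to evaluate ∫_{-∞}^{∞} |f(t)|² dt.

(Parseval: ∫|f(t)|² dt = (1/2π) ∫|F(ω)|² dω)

∫|f(t)|² dt = \frac{3}{80}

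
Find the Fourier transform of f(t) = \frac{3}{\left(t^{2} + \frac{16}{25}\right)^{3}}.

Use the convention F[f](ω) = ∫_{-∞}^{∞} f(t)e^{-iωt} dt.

F(ω) = \frac{375 \pi \left(16 \omega^{2} + 60 \left|{\omega}\right| + 75\right) e^{- \frac{4 \left|{\omega}\right|}{5}}}{8192}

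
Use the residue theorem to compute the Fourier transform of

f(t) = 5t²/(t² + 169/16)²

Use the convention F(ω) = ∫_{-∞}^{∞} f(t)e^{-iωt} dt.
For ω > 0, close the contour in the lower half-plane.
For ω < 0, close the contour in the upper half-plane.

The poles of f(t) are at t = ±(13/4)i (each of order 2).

Let g(z) = f(z)e^{-iωz}; for large |z| the factor e^{-iωz} decays in the lower half-plane when ω > 0 and in the upper half-plane when ω < 0.

Case ω > 0 (lower half-plane, clockwise contour ⇒ F(ω) = -2πi·ΣRes):
  Res_{z = - \frac{13 i}{4}} g(z) = \frac{5 i \left(4 - 13 \omega\right) e^{- \frac{13 \omega}{4}}}{52} (pole of order 2)
  F(ω) = -2πi·ΣRes = \frac{5 \pi \left(4 - 13 \omega\right) e^{- \frac{13 \omega}{4}}}{26}

Case ω < 0 (upper half-plane, counterclockwise contour ⇒ F(ω) = +2πi·ΣRes):
  Res_{z = \frac{13 i}{4}} g(z) = \frac{5 i \left(- 13 \omega - 4\right) e^{\frac{13 \omega}{4}}}{52} (pole of order 2)
  F(ω) = 2πi·ΣRes = \frac{5 \pi \left(13 \omega + 4\right) e^{\frac{13 \omega}{4}}}{26}

Both cases combine into a single formula in |ω|:

F(ω) = \frac{5 \pi \left(4 - 13 \left|{\omega}\right|\right) e^{- \frac{13 \left|{\omega}\right|}{4}}}{26}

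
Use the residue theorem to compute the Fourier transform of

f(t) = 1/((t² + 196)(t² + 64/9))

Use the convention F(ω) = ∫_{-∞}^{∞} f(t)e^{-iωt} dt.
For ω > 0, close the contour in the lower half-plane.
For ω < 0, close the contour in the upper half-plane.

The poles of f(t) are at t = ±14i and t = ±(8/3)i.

Let g(z) = f(z)e^{-iωz}; for large |z| the factor e^{-iωz} decays in the lower half-plane when ω > 0 and in the upper half-plane when ω < 0.

Case ω > 0 (lower half-plane, clockwise contour ⇒ F(ω) = -2πi·ΣRes):
  Res_{z = - 14 i} g(z) = - \frac{9 i e^{- 14 \omega}}{47600}
  Res_{z = - \frac{8 i}{3}} g(z) = \frac{27 i e^{- \frac{8 \omega}{3}}}{27200}
  F(ω) = -2πi·ΣRes = - \frac{9 \pi e^{- 14 \omega}}{23800} + \frac{27 \pi e^{- \frac{8 \omega}{3}}}{13600}

Case ω < 0 (upper half-plane, counterclockwise contour ⇒ F(ω) = +2πi·ΣRes):
  Res_{z = 14 i} g(z) = \frac{9 i e^{14 \omega}}{47600}
  Res_{z = \frac{8 i}{3}} g(z) = - \frac{27 i e^{\frac{8 \omega}{3}}}{27200}
  F(ω) = 2πi·ΣRes = \frac{9 \pi \left(21 e^{\frac{8 \omega}{3}} - 4 e^{14 \omega}\right)}{95200}

Both cases combine into a single formula in |ω|:

F(ω) = - \frac{9 \pi e^{- 14 \left|{\omega}\right|}}{23800} + \frac{27 \pi e^{- \frac{8 \left|{\omega}\right|}{3}}}{13600}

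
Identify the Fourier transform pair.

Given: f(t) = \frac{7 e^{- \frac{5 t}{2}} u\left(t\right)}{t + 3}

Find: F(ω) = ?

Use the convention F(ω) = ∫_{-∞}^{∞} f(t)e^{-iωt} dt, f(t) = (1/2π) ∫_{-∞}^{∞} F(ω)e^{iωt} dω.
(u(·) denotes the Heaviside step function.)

F(ω) = 7 e^{3 i \omega + \frac{15}{2}} \operatorname{E}_{1}\left(3 i \omega + \frac{15}{2}\right)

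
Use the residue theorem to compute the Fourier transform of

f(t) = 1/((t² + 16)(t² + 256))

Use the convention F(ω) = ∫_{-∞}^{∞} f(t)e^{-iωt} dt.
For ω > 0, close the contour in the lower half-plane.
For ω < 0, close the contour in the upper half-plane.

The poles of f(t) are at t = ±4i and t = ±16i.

Let g(z) = f(z)e^{-iωz}; for large |z| the factor e^{-iωz} decays in the lower half-plane when ω > 0 and in the upper half-plane when ω < 0.

Case ω > 0 (lower half-plane, clockwise contour ⇒ F(ω) = -2πi·ΣRes):
  Res_{z = - 4 i} g(z) = \frac{i e^{- 4 \omega}}{1920}
  Res_{z = - 16 i} g(z) = - \frac{i e^{- 16 \omega}}{7680}
  F(ω) = -2πi·ΣRes = \frac{\pi \left(4 e^{12 \omega} - 1\right) e^{- 16 \omega}}{3840}

Case ω < 0 (upper half-plane, counterclockwise contour ⇒ F(ω) = +2πi·ΣRes):
  Res_{z = 4 i} g(z) = - \frac{i e^{4 \omega}}{1920}
  Res_{z = 16 i} g(z) = \frac{i e^{16 \omega}}{7680}
  F(ω) = 2πi·ΣRes = \frac{\pi \left(4 - e^{12 \omega}\right) e^{4 \omega}}{3840}

Both cases combine into a single formula in |ω|:

F(ω) = \frac{\pi \left(4 e^{12 \left|{\omega}\right|} - 1\right) e^{- 16 \left|{\omega}\right|}}{3840}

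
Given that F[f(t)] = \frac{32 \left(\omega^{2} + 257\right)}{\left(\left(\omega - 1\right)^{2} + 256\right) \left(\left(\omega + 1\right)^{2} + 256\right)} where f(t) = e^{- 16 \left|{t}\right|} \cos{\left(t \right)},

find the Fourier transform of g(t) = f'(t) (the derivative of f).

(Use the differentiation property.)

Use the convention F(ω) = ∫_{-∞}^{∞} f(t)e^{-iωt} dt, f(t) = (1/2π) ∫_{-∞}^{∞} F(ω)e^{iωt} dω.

F[g](ω) = \frac{32 i \omega \left(\omega^{2} + 257\right)}{\omega^{4} + 510 \omega^{2} + 66049}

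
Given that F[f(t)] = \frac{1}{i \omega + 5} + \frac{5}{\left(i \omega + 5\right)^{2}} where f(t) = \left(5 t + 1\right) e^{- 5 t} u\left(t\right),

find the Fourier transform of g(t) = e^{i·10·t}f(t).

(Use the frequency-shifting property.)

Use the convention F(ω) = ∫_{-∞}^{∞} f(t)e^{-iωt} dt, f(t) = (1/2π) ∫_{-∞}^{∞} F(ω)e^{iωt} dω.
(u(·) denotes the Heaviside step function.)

F[g](ω) = \frac{5 i \left(\omega - 10\right) + \left(i \left(\omega - 10\right) + 5\right)^{2} + 25}{\left(i \left(\omega - 10\right) + 5\right)^{3}}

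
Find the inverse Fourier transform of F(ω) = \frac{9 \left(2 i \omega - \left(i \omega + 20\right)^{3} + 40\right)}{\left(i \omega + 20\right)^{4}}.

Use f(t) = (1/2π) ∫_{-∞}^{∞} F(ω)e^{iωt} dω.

f(t) = 9 \left(t^{2} - 1\right) e^{- 20 t} u\left(t\right)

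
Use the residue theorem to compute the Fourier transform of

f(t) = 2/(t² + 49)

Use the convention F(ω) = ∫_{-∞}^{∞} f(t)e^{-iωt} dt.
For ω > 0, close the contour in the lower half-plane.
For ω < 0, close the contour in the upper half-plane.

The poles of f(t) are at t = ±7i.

Let g(z) = f(z)e^{-iωz}; for large |z| the factor e^{-iωz} decays in the lower half-plane when ω > 0 and in the upper half-plane when ω < 0.

Case ω > 0 (lower half-plane, clockwise contour ⇒ F(ω) = -2πi·ΣRes):
  Res_{z = - 7 i} g(z) = \frac{i e^{- 7 \omega}}{7}
  F(ω) = -2πi·ΣRes = \frac{2 \pi e^{- 7 \omega}}{7}

Case ω < 0 (upper half-plane, counterclockwise contour ⇒ F(ω) = +2πi·ΣRes):
  Res_{z = 7 i} g(z) = - \frac{i e^{7 \omega}}{7}
  F(ω) = 2πi·ΣRes = \frac{2 \pi e^{7 \omega}}{7}

Both cases combine into a single formula in |ω|:

F(ω) = \frac{2 \pi e^{- 7 \left|{\omega}\right|}}{7}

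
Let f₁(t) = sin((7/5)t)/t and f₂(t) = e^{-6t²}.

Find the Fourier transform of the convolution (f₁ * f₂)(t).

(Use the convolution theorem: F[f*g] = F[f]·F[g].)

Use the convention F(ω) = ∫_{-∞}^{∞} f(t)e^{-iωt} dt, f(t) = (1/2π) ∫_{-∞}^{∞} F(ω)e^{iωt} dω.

F[f₁*f₂](ω) = \begin{cases} \frac{\sqrt{6} \pi^{\frac{3}{2}} e^{- \frac{\omega^{2}}{24}}}{6} & \text{for}\: \omega > - \frac{7}{5} \wedge \omega < \frac{7}{5} \\0 & \text{otherwise} \end{cases}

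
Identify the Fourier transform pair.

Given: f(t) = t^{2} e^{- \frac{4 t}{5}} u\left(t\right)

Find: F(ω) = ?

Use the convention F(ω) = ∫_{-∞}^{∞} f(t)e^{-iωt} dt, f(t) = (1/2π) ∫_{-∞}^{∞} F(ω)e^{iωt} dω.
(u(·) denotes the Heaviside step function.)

F(ω) = \frac{250}{\left(5 i \omega + 4\right)^{3}}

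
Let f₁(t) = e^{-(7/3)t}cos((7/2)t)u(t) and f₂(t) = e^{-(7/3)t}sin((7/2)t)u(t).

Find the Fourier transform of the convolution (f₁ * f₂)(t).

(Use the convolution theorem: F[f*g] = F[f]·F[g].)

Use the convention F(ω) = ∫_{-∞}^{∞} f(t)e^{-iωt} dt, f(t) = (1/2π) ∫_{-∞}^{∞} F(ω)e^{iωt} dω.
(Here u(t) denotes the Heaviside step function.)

F[f₁*f₂](ω) = \frac{1512 \left(3 i \omega + 7\right)}{\left(4 \left(3 i \omega + 7\right)^{2} + 441\right)^{2}}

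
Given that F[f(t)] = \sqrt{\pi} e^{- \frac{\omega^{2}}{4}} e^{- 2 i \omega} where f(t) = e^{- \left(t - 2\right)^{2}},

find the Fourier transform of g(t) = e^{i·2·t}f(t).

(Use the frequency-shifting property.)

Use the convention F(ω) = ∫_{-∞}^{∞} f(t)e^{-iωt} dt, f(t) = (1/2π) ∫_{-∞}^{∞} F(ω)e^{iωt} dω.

F[g](ω) = \sqrt{\pi} e^{- \frac{\left(\omega - 2\right) \left(\omega - 2 + 8 i\right)}{4}}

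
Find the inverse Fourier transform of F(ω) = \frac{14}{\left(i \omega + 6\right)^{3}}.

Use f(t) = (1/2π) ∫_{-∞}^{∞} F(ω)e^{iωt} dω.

f(t) = 7 t^{2} e^{- 6 t} u\left(t\right)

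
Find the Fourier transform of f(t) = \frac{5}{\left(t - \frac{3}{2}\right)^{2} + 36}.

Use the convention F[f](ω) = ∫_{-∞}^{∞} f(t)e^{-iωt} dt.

F(ω) = \frac{5 \pi e^{- \frac{3 i \omega}{2} - 6 \left|{\omega}\right|}}{6}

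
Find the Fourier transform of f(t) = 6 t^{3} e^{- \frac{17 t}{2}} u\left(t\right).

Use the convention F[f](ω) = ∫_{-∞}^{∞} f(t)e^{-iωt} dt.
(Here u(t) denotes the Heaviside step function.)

F(ω) = \frac{576}{\left(2 i \omega + 17\right)^{4}}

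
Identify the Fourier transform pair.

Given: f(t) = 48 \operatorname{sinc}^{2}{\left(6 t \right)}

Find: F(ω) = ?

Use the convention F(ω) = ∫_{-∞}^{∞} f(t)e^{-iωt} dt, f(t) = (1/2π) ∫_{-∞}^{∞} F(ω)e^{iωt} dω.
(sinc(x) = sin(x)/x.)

F(ω) = \begin{cases} \frac{2 \pi \left(12 - \left|{\omega}\right|\right)}{3} & \text{for}\: \omega > -12 \wedge \omega < 12 \\0 & \text{otherwise} \end{cases}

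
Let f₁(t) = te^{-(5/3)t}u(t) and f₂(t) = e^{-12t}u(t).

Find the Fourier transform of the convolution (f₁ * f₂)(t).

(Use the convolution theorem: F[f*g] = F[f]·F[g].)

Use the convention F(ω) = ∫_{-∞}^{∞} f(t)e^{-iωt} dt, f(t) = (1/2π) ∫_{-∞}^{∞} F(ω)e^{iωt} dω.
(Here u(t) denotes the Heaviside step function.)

F[f₁*f₂](ω) = \frac{9}{\left(i \omega + 12\right) \left(3 i \omega + 5\right)^{2}}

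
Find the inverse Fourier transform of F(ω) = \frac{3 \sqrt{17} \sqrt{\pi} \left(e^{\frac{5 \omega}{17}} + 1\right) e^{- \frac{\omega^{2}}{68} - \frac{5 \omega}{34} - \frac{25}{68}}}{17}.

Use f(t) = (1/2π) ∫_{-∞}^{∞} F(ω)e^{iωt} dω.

f(t) = 6 e^{- 17 t^{2}} \cos{\left(5 t \right)}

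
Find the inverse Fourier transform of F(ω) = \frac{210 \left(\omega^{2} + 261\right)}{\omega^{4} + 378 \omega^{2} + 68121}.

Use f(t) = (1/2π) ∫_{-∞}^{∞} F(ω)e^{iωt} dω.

f(t) = 7 e^{- 15 \left|{t}\right|} \cos{\left(6 \left|{t}\right| \right)}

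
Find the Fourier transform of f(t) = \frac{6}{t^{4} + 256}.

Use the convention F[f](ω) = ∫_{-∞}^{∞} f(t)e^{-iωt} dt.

F(ω) = \frac{3 \pi e^{- 2 \sqrt{2} \left|{\omega}\right|} \sin{\left(2 \sqrt{2} \left|{\omega}\right| + \frac{\pi}{4} \right)}}{32}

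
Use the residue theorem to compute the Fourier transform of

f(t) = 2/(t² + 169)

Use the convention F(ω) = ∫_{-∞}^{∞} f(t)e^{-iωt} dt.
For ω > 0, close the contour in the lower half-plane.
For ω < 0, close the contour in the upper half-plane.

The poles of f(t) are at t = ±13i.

Let g(z) = f(z)e^{-iωz}; for large |z| the factor e^{-iωz} decays in the lower half-plane when ω > 0 and in the upper half-plane when ω < 0.

Case ω > 0 (lower half-plane, clockwise contour ⇒ F(ω) = -2πi·ΣRes):
  Res_{z = - 13 i} g(z) = \frac{i e^{- 13 \omega}}{13}
  F(ω) = -2πi·ΣRes = \frac{2 \pi e^{- 13 \omega}}{13}

Case ω < 0 (upper half-plane, counterclockwise contour ⇒ F(ω) = +2πi·ΣRes):
  Res_{z = 13 i} g(z) = - \frac{i e^{13 \omega}}{13}
  F(ω) = 2πi·ΣRes = \frac{2 \pi e^{13 \omega}}{13}

Both cases combine into a single formula in |ω|:

F(ω) = \frac{2 \pi e^{- 13 \left|{\omega}\right|}}{13}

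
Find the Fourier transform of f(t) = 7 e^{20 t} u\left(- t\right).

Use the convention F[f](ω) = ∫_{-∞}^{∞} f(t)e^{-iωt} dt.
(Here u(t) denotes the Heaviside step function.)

F(ω) = - \frac{7}{i \omega - 20}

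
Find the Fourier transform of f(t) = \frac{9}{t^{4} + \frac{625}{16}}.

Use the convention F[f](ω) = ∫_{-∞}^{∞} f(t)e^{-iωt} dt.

F(ω) = \frac{72 \pi e^{- \frac{5 \sqrt{2} \left|{\omega}\right|}{4}} \sin{\left(\frac{5 \sqrt{2} \left|{\omega}\right|}{4} + \frac{\pi}{4} \right)}}{125}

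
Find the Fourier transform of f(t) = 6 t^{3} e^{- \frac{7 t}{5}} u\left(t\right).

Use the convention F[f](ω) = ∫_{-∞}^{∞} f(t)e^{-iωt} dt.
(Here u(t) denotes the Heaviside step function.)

F(ω) = \frac{22500}{\left(5 i \omega + 7\right)^{4}}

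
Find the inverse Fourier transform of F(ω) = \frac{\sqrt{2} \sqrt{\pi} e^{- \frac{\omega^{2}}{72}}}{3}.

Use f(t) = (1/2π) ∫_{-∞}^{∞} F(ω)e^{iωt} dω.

f(t) = 2 e^{- 18 t^{2}}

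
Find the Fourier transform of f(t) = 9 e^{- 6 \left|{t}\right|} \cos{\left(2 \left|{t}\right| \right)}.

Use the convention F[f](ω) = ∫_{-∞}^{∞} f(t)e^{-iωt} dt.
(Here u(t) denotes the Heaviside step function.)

F(ω) = \frac{108 \left(\omega^{2} + 40\right)}{\omega^{4} + 64 \omega^{2} + 1600}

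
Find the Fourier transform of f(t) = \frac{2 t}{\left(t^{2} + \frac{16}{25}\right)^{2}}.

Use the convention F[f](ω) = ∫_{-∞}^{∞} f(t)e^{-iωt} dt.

F(ω) = - \frac{5 i \pi \omega e^{- \frac{4 \left|{\omega}\right|}{5}}}{4}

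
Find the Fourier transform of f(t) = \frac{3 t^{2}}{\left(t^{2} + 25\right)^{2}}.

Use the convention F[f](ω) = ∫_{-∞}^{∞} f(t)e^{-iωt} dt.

F(ω) = \frac{3 \pi \left(1 - 5 \left|{\omega}\right|\right) e^{- 5 \left|{\omega}\right|}}{10}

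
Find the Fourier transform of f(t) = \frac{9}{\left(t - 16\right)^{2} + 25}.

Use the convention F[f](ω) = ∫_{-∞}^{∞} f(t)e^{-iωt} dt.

F(ω) = \frac{9 \pi e^{- 16 i \omega - 5 \left|{\omega}\right|}}{5}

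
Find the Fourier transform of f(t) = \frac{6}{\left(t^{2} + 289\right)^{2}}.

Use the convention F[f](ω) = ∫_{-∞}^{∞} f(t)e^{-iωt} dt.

F(ω) = \frac{3 \pi \left(17 \left|{\omega}\right| + 1\right) e^{- 17 \left|{\omega}\right|}}{4913}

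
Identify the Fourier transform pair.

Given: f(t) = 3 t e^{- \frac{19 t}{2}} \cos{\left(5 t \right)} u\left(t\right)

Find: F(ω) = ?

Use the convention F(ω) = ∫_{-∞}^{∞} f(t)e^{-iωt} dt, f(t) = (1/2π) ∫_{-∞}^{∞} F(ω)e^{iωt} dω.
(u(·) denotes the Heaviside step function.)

F(ω) = \frac{12 \left(\left(2 i \omega + 19\right)^{2} - 100\right)}{\left(\left(2 i \omega + 19\right)^{2} + 100\right)^{2}}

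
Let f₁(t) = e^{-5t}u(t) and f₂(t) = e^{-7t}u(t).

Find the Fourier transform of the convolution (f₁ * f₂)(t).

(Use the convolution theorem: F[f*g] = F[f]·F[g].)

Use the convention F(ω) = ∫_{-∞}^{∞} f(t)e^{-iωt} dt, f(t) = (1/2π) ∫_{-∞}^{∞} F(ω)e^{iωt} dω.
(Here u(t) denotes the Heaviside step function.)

F[f₁*f₂](ω) = \frac{1}{\left(i \omega + 5\right) \left(i \omega + 7\right)}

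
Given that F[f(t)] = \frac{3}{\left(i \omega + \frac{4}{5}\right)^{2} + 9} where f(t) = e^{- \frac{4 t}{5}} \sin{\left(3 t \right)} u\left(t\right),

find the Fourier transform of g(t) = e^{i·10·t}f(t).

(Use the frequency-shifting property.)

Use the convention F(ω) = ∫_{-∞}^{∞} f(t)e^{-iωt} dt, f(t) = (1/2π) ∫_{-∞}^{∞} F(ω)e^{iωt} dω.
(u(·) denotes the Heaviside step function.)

F[g](ω) = \frac{75}{\left(5 i \left(\omega - 10\right) + 4\right)^{2} + 225}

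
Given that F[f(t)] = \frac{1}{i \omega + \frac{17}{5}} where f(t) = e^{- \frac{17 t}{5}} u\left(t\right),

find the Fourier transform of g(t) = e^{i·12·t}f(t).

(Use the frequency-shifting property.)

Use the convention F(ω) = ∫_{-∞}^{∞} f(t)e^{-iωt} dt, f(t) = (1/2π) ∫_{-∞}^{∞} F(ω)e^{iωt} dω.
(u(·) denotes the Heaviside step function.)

F[g](ω) = \frac{5}{5 i \left(\omega - 12\right) + 17}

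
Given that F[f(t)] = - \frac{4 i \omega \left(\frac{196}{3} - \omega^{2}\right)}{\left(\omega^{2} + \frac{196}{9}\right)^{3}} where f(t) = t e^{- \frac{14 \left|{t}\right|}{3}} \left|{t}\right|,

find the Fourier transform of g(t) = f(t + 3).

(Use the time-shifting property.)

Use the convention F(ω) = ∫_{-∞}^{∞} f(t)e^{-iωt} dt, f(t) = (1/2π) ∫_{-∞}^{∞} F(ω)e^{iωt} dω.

F[g](ω) = \frac{972 i \omega \left(3 \omega^{2} - 196\right) e^{3 i \omega}}{\left(9 \omega^{2} + 196\right)^{3}}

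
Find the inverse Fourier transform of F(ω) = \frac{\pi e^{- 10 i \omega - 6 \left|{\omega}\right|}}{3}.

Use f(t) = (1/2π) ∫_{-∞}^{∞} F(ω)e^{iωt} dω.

f(t) = \frac{2}{\left(t - 10\right)^{2} + 36}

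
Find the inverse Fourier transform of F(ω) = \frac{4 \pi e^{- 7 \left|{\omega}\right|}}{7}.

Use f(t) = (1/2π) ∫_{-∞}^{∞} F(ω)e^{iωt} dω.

f(t) = \frac{4}{t^{2} + 49}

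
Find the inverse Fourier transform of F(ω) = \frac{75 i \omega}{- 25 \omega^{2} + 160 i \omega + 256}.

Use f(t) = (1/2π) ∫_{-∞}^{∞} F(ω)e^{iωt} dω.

f(t) = 3 \left(1 - \frac{16 t}{5}\right) e^{- \frac{16 t}{5}} u\left(t\right)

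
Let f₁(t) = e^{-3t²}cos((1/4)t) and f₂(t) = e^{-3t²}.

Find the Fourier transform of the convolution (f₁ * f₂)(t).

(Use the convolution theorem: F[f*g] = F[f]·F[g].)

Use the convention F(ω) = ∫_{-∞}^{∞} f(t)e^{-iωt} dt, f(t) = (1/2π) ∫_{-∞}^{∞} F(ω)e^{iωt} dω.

F[f₁*f₂](ω) = \frac{\pi \left(e^{\frac{\omega}{12}} + 1\right) e^{- \frac{\omega^{2}}{6} - \frac{\omega}{24} - \frac{1}{192}}}{6}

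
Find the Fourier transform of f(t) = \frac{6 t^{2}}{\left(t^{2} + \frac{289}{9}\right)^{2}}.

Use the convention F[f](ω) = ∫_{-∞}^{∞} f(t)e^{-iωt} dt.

F(ω) = \frac{3 \pi \left(3 - 17 \left|{\omega}\right|\right) e^{- \frac{17 \left|{\omega}\right|}{3}}}{17}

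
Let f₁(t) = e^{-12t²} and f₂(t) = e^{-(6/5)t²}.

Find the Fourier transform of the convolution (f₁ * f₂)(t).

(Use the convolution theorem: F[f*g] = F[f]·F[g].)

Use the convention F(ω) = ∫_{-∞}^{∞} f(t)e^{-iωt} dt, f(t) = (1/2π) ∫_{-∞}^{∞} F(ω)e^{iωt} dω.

F[f₁*f₂](ω) = \frac{\sqrt{10} \pi e^{- \frac{11 \omega^{2}}{48}}}{12}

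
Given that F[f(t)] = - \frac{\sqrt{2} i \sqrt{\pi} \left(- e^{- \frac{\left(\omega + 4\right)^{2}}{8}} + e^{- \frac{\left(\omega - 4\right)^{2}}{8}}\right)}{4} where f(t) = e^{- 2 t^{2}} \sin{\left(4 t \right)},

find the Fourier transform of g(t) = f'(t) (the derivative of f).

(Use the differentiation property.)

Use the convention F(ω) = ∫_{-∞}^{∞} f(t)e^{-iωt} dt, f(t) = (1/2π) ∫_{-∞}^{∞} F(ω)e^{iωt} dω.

F[g](ω) = \frac{\sqrt{2} \sqrt{\pi} \omega \left(e^{2 \omega} - 1\right) e^{- \frac{\omega^{2}}{8} - \omega - 2}}{4}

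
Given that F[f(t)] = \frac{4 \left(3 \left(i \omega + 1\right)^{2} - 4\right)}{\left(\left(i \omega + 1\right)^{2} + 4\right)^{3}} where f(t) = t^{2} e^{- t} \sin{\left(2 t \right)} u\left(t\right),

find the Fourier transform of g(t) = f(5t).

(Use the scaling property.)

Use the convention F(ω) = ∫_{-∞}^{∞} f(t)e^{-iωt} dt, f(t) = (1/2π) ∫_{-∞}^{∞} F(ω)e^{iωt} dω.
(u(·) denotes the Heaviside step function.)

F[g](ω) = \frac{500 \left(3 \left(i \omega + 5\right)^{2} - 100\right)}{\left(\left(i \omega + 5\right)^{2} + 100\right)^{3}}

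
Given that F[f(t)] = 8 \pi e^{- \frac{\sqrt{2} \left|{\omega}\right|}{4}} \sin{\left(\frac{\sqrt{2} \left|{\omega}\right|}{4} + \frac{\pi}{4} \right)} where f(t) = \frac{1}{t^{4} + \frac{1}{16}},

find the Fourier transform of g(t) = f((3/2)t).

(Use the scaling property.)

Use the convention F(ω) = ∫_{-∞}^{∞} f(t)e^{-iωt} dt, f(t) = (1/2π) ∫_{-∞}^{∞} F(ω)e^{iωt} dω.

F[g](ω) = \frac{16 \pi e^{- \frac{\sqrt{2} \left|{\omega}\right|}{6}} \sin{\left(\frac{\sqrt{2} \left|{\omega}\right|}{6} + \frac{\pi}{4} \right)}}{3}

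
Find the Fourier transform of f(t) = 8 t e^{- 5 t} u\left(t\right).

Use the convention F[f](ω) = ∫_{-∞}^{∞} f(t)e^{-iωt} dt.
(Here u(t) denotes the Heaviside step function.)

F(ω) = \frac{8}{\left(i \omega + 5\right)^{2}}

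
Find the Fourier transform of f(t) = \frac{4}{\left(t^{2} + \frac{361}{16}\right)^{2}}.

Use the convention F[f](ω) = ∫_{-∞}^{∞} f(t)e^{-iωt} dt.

F(ω) = \frac{32 \pi \left(19 \left|{\omega}\right| + 4\right) e^{- \frac{19 \left|{\omega}\right|}{4}}}{6859}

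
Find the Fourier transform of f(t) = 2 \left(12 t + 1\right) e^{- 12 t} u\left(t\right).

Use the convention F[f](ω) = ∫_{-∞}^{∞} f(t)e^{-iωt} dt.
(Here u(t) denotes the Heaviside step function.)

F(ω) = \frac{2 \left(- i \omega - 24\right)}{\omega^{2} - 24 i \omega - 144}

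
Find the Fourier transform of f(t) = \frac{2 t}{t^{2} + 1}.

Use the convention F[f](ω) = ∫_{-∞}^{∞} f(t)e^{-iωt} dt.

F(ω) = - 2 i \pi e^{- \left|{\omega}\right|} \operatorname{sign}{\left(\omega \right)}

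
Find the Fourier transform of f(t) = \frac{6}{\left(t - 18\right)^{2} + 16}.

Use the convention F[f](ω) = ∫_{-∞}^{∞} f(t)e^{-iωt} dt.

F(ω) = \frac{3 \pi e^{- 18 i \omega - 4 \left|{\omega}\right|}}{2}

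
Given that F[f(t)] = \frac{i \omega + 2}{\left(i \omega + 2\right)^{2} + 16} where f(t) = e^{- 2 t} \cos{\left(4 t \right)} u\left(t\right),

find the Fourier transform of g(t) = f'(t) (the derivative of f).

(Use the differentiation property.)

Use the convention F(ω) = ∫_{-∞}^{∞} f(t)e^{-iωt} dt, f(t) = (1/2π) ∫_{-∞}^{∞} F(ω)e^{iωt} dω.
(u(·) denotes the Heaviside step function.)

F[g](ω) = \frac{i \omega \left(i \omega + 2\right)}{\left(i \omega + 2\right)^{2} + 16}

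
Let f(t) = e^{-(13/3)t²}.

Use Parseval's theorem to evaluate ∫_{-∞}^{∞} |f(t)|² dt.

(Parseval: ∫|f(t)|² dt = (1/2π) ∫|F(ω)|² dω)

∫|f(t)|² dt = \frac{\sqrt{78} \sqrt{\pi}}{26}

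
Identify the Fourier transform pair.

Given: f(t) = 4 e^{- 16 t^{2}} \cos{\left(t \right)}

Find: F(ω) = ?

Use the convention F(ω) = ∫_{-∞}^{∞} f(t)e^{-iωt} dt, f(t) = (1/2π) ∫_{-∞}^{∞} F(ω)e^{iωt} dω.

F(ω) = \frac{\sqrt{\pi} \left(e^{\frac{\omega}{16}} + 1\right) e^{- \frac{\omega^{2}}{64} - \frac{\omega}{32} - \frac{1}{64}}}{2}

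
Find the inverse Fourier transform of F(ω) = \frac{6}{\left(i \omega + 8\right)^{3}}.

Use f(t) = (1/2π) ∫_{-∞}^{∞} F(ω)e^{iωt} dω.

f(t) = 3 t^{2} e^{- 8 t} u\left(t\right)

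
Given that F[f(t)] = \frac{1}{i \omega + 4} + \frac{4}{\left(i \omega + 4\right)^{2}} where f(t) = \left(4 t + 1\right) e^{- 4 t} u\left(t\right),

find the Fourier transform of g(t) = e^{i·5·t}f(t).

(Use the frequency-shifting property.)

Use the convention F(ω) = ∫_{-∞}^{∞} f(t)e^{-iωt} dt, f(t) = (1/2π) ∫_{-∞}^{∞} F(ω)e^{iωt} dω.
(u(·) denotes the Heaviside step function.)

F[g](ω) = \frac{4 i \left(\omega - 5\right) + \left(i \left(\omega - 5\right) + 4\right)^{2} + 16}{\left(i \left(\omega - 5\right) + 4\right)^{3}}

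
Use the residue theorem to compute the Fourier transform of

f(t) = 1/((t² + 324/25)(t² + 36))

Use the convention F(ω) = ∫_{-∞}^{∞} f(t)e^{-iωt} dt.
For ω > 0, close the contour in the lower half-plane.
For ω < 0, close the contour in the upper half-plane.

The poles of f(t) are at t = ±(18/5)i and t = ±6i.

Let g(z) = f(z)e^{-iωz}; for large |z| the factor e^{-iωz} decays in the lower half-plane when ω > 0 and in the upper half-plane when ω < 0.

Case ω > 0 (lower half-plane, clockwise contour ⇒ F(ω) = -2πi·ΣRes):
  Res_{z = - \frac{18 i}{5}} g(z) = \frac{125 i e^{- \frac{18 \omega}{5}}}{20736}
  Res_{z = - 6 i} g(z) = - \frac{25 i e^{- 6 \omega}}{6912}
  F(ω) = -2πi·ΣRes = - \frac{25 \pi e^{- 6 \omega}}{3456} + \frac{125 \pi e^{- \frac{18 \omega}{5}}}{10368}

Case ω < 0 (upper half-plane, counterclockwise contour ⇒ F(ω) = +2πi·ΣRes):
  Res_{z = \frac{18 i}{5}} g(z) = - \frac{125 i e^{\frac{18 \omega}{5}}}{20736}
  Res_{z = 6 i} g(z) = \frac{25 i e^{6 \omega}}{6912}
  F(ω) = 2πi·ΣRes = \frac{25 \pi \left(5 e^{\frac{18 \omega}{5}} - 3 e^{6 \omega}\right)}{10368}

Both cases combine into a single formula in |ω|:

F(ω) = - \frac{25 \pi e^{- 6 \left|{\omega}\right|}}{3456} + \frac{125 \pi e^{- \frac{18 \left|{\omega}\right|}{5}}}{10368}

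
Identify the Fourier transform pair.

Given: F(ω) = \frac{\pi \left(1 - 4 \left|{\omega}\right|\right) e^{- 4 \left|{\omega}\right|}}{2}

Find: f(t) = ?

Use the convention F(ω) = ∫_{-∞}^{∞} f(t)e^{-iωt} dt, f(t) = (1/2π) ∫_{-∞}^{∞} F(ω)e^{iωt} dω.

f(t) = \frac{4 t^{2}}{\left(t^{2} + 16\right)^{2}}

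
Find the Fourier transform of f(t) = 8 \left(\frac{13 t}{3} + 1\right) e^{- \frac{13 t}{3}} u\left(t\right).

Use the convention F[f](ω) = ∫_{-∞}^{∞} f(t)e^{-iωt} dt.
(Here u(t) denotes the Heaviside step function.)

F(ω) = \frac{24 \left(- 3 i \omega - 26\right)}{9 \omega^{2} - 78 i \omega - 169}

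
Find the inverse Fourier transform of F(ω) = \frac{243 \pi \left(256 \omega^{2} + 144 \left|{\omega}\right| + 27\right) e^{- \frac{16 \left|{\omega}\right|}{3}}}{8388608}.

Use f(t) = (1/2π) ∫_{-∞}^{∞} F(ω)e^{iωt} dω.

f(t) = \frac{9}{\left(t^{2} + \frac{256}{9}\right)^{3}}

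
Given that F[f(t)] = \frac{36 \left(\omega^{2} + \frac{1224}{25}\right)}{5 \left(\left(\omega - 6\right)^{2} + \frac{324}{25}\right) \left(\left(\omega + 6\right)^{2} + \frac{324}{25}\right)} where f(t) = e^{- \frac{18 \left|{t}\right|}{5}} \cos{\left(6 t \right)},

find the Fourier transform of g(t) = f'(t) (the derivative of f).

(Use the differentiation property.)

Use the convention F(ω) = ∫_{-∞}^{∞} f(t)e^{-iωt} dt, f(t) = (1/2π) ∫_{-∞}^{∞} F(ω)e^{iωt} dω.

F[g](ω) = \frac{180 i \omega \left(25 \omega^{2} + 1224\right)}{625 \omega^{4} - 28800 \omega^{2} + 1498176}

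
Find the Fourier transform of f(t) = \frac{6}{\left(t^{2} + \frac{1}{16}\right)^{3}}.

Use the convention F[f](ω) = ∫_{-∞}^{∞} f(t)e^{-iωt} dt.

F(ω) = 48 \pi \left(\omega^{2} + 12 \left|{\omega}\right| + 48\right) e^{- \frac{\left|{\omega}\right|}{4}}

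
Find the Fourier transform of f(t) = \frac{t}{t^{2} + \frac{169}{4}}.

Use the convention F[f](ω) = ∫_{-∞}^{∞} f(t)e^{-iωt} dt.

F(ω) = - i \pi e^{- \frac{13 \left|{\omega}\right|}{2}} \operatorname{sign}{\left(\omega \right)}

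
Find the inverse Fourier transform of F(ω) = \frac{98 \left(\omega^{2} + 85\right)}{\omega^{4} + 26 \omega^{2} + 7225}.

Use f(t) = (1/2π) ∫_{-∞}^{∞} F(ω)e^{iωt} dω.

f(t) = 7 e^{- 7 \left|{t}\right|} \cos{\left(6 \left|{t}\right| \right)}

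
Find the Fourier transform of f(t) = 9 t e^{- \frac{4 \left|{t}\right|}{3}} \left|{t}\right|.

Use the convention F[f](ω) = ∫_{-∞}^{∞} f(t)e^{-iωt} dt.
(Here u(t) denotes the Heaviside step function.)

F(ω) = \frac{8748 i \omega \left(3 \omega^{2} - 16\right)}{\left(9 \omega^{2} + 16\right)^{3}}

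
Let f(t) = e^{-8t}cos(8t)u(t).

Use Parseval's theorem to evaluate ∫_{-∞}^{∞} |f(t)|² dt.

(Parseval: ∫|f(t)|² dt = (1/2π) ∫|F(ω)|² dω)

∫|f(t)|² dt = \frac{3}{64}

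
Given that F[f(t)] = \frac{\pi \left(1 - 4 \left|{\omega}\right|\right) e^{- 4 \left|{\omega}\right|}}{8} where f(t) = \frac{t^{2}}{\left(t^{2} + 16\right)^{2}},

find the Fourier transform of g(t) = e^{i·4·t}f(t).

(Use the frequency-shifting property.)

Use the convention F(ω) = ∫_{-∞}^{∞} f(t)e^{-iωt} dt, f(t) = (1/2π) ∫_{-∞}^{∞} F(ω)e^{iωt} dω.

F[g](ω) = \frac{\pi \left(1 - 4 \left|{\omega - 4}\right|\right) e^{- 4 \left|{\omega - 4}\right|}}{8}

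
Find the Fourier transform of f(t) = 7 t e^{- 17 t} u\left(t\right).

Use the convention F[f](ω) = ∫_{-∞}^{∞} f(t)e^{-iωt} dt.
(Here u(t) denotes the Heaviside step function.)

F(ω) = \frac{7}{\left(i \omega + 17\right)^{2}}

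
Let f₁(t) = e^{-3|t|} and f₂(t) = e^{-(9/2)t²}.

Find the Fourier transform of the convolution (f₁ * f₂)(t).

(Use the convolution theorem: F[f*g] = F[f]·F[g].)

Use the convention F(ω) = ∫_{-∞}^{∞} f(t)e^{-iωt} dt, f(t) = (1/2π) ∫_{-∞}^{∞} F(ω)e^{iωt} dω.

F[f₁*f₂](ω) = \frac{2 \sqrt{2} \sqrt{\pi} e^{- \frac{\omega^{2}}{18}}}{\omega^{2} + 9}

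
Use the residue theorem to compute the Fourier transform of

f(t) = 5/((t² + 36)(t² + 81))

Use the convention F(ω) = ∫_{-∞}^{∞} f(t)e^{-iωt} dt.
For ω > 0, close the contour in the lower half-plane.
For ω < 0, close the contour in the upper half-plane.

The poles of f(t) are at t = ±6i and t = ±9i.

Let g(z) = f(z)e^{-iωz}; for large |z| the factor e^{-iωz} decays in the lower half-plane when ω > 0 and in the upper half-plane when ω < 0.

Case ω > 0 (lower half-plane, clockwise contour ⇒ F(ω) = -2πi·ΣRes):
  Res_{z = - 6 i} g(z) = \frac{i e^{- 6 \omega}}{108}
  Res_{z = - 9 i} g(z) = - \frac{i e^{- 9 \omega}}{162}
  F(ω) = -2πi·ΣRes = \frac{\pi \left(3 e^{3 \omega} - 2\right) e^{- 9 \omega}}{162}

Case ω < 0 (upper half-plane, counterclockwise contour ⇒ F(ω) = +2πi·ΣRes):
  Res_{z = 6 i} g(z) = - \frac{i e^{6 \omega}}{108}
  Res_{z = 9 i} g(z) = \frac{i e^{9 \omega}}{162}
  F(ω) = 2πi·ΣRes = \frac{\pi \left(3 - 2 e^{3 \omega}\right) e^{6 \omega}}{162}

Both cases combine into a single formula in |ω|:

F(ω) = \frac{\pi \left(3 e^{3 \left|{\omega}\right|} - 2\right) e^{- 9 \left|{\omega}\right|}}{162}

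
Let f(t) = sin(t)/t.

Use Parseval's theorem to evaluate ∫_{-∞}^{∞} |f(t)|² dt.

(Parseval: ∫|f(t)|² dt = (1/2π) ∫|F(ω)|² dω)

∫|f(t)|² dt = \pi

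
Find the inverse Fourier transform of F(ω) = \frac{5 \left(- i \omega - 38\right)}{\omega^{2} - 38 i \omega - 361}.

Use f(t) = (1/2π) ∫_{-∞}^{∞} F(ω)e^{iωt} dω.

f(t) = 5 \left(19 t + 1\right) e^{- 19 t} u\left(t\right)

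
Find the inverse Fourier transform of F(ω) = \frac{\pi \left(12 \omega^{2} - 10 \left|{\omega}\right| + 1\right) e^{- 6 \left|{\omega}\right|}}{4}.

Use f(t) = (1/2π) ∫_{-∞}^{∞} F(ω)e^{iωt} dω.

f(t) = \frac{4 t^{4}}{\left(t^{2} + 36\right)^{3}}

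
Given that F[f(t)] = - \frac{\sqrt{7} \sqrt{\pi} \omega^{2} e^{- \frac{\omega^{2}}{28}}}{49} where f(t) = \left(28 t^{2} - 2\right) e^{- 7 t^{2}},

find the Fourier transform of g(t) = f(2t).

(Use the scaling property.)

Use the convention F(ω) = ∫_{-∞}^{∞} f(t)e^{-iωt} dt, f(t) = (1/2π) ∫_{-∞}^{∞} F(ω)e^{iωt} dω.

F[g](ω) = - \frac{\sqrt{7} \sqrt{\pi} \omega^{2} e^{- \frac{\omega^{2}}{112}}}{392}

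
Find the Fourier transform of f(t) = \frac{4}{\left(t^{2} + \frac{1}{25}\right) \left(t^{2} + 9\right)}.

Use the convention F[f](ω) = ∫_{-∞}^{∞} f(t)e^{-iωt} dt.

F(ω) = - \frac{25 \pi e^{- 3 \left|{\omega}\right|}}{168} + \frac{125 \pi e^{- \frac{\left|{\omega}\right|}{5}}}{56}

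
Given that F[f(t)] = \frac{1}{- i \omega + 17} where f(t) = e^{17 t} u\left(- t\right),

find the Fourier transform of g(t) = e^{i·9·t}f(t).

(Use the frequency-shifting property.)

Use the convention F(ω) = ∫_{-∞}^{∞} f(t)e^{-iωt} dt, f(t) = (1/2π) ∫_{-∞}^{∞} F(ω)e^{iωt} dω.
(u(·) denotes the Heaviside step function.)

F[g](ω) = \frac{i}{\omega - 9 + 17 i}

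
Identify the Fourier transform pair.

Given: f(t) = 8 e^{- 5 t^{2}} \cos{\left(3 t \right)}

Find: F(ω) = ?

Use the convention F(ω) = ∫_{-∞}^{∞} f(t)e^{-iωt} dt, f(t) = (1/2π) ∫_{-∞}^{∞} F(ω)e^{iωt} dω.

F(ω) = \frac{4 \sqrt{5} \sqrt{\pi} \left(e^{\frac{3 \omega}{5}} + 1\right) e^{- \frac{\omega^{2}}{20} - \frac{3 \omega}{10} - \frac{9}{20}}}{5}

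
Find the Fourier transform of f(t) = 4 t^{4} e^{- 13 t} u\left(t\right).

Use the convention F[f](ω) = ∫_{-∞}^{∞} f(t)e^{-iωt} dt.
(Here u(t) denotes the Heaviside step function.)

F(ω) = \frac{96}{\left(i \omega + 13\right)^{5}}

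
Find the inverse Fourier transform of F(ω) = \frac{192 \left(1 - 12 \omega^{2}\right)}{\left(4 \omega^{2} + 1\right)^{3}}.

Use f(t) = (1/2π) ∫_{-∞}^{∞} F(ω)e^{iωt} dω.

f(t) = 6 t^{2} e^{- \frac{\left|{t}\right|}{2}}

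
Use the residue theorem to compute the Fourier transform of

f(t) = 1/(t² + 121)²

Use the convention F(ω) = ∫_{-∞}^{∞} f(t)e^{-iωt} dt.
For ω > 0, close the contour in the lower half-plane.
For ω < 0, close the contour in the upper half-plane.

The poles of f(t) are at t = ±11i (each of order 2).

Let g(z) = f(z)e^{-iωz}; for large |z| the factor e^{-iωz} decays in the lower half-plane when ω > 0 and in the upper half-plane when ω < 0.

Case ω > 0 (lower half-plane, clockwise contour ⇒ F(ω) = -2πi·ΣRes):
  Res_{z = - 11 i} g(z) = \frac{i \left(11 \omega + 1\right) e^{- 11 \omega}}{5324} (pole of order 2)
  F(ω) = -2πi·ΣRes = \frac{\pi \left(11 \omega + 1\right) e^{- 11 \omega}}{2662}

Case ω < 0 (upper half-plane, counterclockwise contour ⇒ F(ω) = +2πi·ΣRes):
  Res_{z = 11 i} g(z) = \frac{i \left(11 \omega - 1\right) e^{11 \omega}}{5324} (pole of order 2)
  F(ω) = 2πi·ΣRes = \frac{\pi \left(1 - 11 \omega\right) e^{11 \omega}}{2662}

Both cases combine into a single formula in |ω|:

F(ω) = \frac{\pi \left(11 \left|{\omega}\right| + 1\right) e^{- 11 \left|{\omega}\right|}}{2662}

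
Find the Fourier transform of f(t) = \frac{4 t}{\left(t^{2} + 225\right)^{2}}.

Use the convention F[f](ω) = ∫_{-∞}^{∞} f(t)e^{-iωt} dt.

F(ω) = - \frac{2 i \pi \omega e^{- 15 \left|{\omega}\right|}}{15}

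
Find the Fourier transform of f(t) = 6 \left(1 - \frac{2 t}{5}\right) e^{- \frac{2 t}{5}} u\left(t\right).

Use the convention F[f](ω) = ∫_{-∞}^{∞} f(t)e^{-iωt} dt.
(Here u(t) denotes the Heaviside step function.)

F(ω) = \frac{150 i \omega}{- 25 \omega^{2} + 20 i \omega + 4}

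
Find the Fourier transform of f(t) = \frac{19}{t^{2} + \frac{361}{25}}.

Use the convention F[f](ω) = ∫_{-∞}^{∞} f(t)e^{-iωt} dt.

F(ω) = 5 \pi e^{- \frac{19 \left|{\omega}\right|}{5}}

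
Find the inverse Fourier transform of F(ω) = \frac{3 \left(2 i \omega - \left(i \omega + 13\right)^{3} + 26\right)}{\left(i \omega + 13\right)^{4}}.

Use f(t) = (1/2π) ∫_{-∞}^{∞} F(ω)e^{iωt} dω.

f(t) = 3 \left(t^{2} - 1\right) e^{- 13 t} u\left(t\right)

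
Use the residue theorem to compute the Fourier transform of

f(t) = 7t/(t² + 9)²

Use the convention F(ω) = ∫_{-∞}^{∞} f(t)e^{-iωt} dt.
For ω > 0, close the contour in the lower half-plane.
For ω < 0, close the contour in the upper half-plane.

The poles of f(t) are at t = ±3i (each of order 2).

Let g(z) = f(z)e^{-iωz}; for large |z| the factor e^{-iωz} decays in the lower half-plane when ω > 0 and in the upper half-plane when ω < 0.

Case ω > 0 (lower half-plane, clockwise contour ⇒ F(ω) = -2πi·ΣRes):
  Res_{z = - 3 i} g(z) = \frac{7 \omega e^{- 3 \omega}}{12} (pole of order 2)
  F(ω) = -2πi·ΣRes = - \frac{7 i \pi \omega e^{- 3 \omega}}{6}

Case ω < 0 (upper half-plane, counterclockwise contour ⇒ F(ω) = +2πi·ΣRes):
  Res_{z = 3 i} g(z) = - \frac{7 \omega e^{3 \omega}}{12} (pole of order 2)
  F(ω) = 2πi·ΣRes = - \frac{7 i \pi \omega e^{3 \omega}}{6}

Both cases combine into a single formula in |ω|:

F(ω) = - \frac{7 i \pi \omega e^{- 3 \left|{\omega}\right|}}{6}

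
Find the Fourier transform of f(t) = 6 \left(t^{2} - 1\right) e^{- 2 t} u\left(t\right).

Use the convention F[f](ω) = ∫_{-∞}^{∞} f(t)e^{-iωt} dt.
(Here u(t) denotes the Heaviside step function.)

F(ω) = \frac{6 \left(2 i \omega - \left(i \omega + 2\right)^{3} + 4\right)}{\left(i \omega + 2\right)^{4}}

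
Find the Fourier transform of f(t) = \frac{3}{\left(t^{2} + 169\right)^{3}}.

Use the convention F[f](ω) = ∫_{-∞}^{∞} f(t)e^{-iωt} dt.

F(ω) = \frac{3 \pi \left(169 \omega^{2} + 39 \left|{\omega}\right| + 3\right) e^{- 13 \left|{\omega}\right|}}{2970344}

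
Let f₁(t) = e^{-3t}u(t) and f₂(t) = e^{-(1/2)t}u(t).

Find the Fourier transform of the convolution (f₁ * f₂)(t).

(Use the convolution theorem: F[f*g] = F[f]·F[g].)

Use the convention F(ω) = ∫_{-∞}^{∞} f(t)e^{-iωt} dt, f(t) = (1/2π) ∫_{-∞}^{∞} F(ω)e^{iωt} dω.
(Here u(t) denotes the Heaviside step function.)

F[f₁*f₂](ω) = \frac{2}{\left(i \omega + 3\right) \left(2 i \omega + 1\right)}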